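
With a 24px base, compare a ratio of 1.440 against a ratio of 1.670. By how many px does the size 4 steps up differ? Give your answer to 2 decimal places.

At 1.440: 24.0 × 1.440⁴ = 103.1956px
At 1.670: 24.0 × 1.670⁴ = 186.6711px
Difference: 186.6711 − 103.1956 = 83.4755px

83.48px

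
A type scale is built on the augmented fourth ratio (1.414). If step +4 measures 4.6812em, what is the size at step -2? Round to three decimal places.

0.586em

4.6812 ÷ 1.414⁶ = 4.6812 ÷ 7.99275 ≈ 0.586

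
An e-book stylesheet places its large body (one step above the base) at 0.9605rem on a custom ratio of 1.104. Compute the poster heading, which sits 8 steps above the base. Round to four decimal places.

1.9199rem

Moving from step +1 to step +8 is 7 steps up, so multiply by r⁷.
0.9605 × 1.104⁷ = 0.9605 × 1.99887 ≈ 1.9199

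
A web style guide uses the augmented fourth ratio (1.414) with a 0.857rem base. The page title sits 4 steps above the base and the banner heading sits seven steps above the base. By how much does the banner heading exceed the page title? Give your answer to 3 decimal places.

Step 4: 0.857 × 1.414⁴ = 3.42593rem
Step 7: 0.857 × 1.414⁷ = 9.68560rem
Difference: 9.68560 − 3.42593 = 6.25967rem

6.260rem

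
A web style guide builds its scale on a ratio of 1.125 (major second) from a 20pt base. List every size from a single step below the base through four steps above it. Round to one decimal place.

Step -1: 20.0 ÷ 1.125 = 17.8
Step 0: 20pt
Step 1: 20.0 × 1.125 = 22.5
Step 2: 20.0 × 1.125² = 25.3
Step 3: 20.0 × 1.125³ = 28.5
Step 4: 20.0 × 1.125⁴ = 32.0

17.8pt, 20.0pt, 22.5pt, 25.3pt, 28.5pt, 32.0pt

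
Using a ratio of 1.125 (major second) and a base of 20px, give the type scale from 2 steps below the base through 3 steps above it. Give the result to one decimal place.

15.8px, 17.8px, 20.0px, 22.5px, 25.3px, 28.5px

Step -2: 20.0 ÷ 1.125² = 15.8
Step -1: 20.0 ÷ 1.125 = 17.8
Step 0: 20px
Step 1: 20.0 × 1.125 = 22.5
Step 2: 20.0 × 1.125² = 25.3
Step 3: 20.0 × 1.125³ = 28.5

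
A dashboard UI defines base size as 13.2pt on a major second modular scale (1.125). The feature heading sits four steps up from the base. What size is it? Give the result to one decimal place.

13.2 × 1.125⁴ = 13.2 × 1.60181 ≈ 21.14

21.1pt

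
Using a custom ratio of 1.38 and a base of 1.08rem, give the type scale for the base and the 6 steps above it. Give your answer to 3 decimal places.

Step 0: 1.08rem
Step 1: 1.08 × 1.38 = 1.490
Step 2: 1.08 × 1.38² = 2.057
Step 3: 1.08 × 1.38³ = 2.838
Step 4: 1.08 × 1.38⁴ = 3.917
Step 5: 1.08 × 1.38⁵ = 5.405
Step 6: 1.08 × 1.38⁶ = 7.459

1.080rem, 1.490rem, 2.057rem, 2.838rem, 3.917rem, 5.405rem, 7.459rem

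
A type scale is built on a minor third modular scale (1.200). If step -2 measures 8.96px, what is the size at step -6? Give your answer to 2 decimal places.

Moving from step -2 to step -6 is 4 steps down, so divide by r⁴.
8.96 ÷ 1.200⁴ = 8.96 ÷ 2.07360 ≈ 4.321

4.32px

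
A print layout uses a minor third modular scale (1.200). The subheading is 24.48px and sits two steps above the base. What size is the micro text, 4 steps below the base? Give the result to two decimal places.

The gap is -4 − (2) = -6 steps, so the factor is 1.200^-6.
24.48 ÷ 1.200⁶ = 24.48 ÷ 2.98598 ≈ 8.198

8.20px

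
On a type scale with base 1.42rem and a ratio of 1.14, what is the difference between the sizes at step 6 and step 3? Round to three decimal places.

1.013rem

Step 3: 1.42 × 1.14³ = 2.10379rem
Step 6: 1.42 × 1.14⁶ = 3.11686rem
Difference: 3.11686 − 2.10379 = 1.01307rem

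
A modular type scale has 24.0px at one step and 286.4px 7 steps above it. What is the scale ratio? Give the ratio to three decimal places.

1.425

The ratio satisfies 24.0 × r⁷ = 286.4, so r = (286.4 / 24.0)^(1/7).
r = 11.9333^(1/7) ≈ 1.4250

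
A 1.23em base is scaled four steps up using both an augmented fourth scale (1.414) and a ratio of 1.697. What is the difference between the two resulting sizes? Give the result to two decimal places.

Augmented fourth: 1.23 × 1.414⁴ = 4.9170em
At 1.697: 1.23 × 1.697⁴ = 10.2008em
Difference: 10.2008 − 4.9170 = 5.2838em

5.28em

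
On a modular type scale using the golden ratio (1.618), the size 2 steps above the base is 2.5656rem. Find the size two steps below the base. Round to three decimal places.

0.374rem

2.5656 ÷ 1.618⁴ = 2.5656 ÷ 6.85353 ≈ 0.374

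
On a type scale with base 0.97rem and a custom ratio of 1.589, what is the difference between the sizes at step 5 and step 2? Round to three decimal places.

Step 2: 0.97 × 1.589² = 2.44917rem
Step 5: 0.97 × 1.589⁵ = 9.82633rem
Difference: 9.82633 − 2.44917 = 7.37716rem

7.377rem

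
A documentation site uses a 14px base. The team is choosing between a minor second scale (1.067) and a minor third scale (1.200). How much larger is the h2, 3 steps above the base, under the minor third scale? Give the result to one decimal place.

7.2px

Minor second: 14.0 × 1.067³ = 17.007px
Minor third: 14.0 × 1.200³ = 24.192px
Difference: 24.192 − 17.007 = 7.185px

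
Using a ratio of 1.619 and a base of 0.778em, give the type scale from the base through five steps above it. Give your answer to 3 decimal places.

Step 0: 0.778em
Step 1: 0.778 × 1.619 = 1.260
Step 2: 0.778 × 1.619² = 2.039
Step 3: 0.778 × 1.619³ = 3.302
Step 4: 0.778 × 1.619⁴ = 5.345
Step 5: 0.778 × 1.619⁵ = 8.654

0.778em, 1.260em, 2.039em, 3.302em, 5.345em, 8.654em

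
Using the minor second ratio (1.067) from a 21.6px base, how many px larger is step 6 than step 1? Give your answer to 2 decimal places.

Step 1: 21.6 × 1.067 = 23.0472px
Step 6: 21.6 × 1.067⁶ = 31.8743px
Difference: 31.8743 − 23.0472 = 8.8271px

8.83px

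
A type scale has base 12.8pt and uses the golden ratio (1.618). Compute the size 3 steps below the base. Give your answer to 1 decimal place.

12.8 ÷ 1.618³ = 12.8 ÷ 4.23580 ≈ 3.02

3.0pt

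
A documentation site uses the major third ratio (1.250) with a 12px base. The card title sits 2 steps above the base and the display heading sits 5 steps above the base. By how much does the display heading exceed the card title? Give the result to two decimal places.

Step 2: 12.0 × 1.250² = 18.7500px
Step 5: 12.0 × 1.250⁵ = 36.6211px
Difference: 36.6211 − 18.7500 = 17.8711px

17.87px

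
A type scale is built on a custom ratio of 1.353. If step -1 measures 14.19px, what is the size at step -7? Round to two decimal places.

Moving from step -1 to step -7 is 6 steps down, so divide by r⁶.
14.19 ÷ 1.353⁶ = 14.19 ÷ 6.13461 ≈ 2.313

2.31px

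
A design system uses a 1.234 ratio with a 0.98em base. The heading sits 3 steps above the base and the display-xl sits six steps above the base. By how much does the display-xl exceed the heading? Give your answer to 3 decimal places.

Step 3: 0.98 × 1.234³ = 1.84150em
Step 6: 0.98 × 1.234⁶ = 3.46033em
Difference: 3.46033 − 1.84150 = 1.61883em

1.619em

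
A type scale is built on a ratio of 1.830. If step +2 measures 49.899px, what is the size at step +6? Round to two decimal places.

49.899 × 1.830⁴ = 49.899 × 11.21513 ≈ 559.624

559.62px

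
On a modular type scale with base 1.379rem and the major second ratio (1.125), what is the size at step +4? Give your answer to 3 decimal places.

Every step multiplies by the scale ratio.
1.379 × 1.125⁴ = 1.379 × 1.60181 ≈ 2.209

2.209rem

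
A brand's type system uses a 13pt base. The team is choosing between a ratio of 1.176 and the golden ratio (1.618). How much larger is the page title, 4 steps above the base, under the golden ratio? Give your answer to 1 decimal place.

At 1.176: 13.0 × 1.176⁴ = 24.864pt
Golden ratio: 13.0 × 1.618⁴ = 89.096pt
Difference: 89.096 − 24.864 = 64.232pt

64.2pt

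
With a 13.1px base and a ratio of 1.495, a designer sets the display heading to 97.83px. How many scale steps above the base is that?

1.495ⁿ = 97.83 / 13.1 = 7.4679
n = ln(7.4679) / ln(1.495) = 2.0106 / 0.4021 ≈ 5.00

5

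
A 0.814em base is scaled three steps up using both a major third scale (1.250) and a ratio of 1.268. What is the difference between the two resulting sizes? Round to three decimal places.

Major third: 0.814 × 1.250³ = 1.58984em
At 1.268: 0.814 × 1.268³ = 1.65952em
Difference: 1.65952 − 1.58984 = 0.06968em

0.070em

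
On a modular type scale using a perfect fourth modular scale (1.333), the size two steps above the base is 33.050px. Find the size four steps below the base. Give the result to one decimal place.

The gap is -4 − (2) = -6 steps, so the factor is 1.333^-6.
33.050 ÷ 1.333⁶ = 33.050 ÷ 5.61023 ≈ 5.891

5.9px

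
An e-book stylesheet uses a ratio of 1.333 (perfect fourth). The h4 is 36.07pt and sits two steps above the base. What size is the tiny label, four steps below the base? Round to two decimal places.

The gap is -4 − (2) = -6 steps, so the factor is 1.333^-6.
36.07 ÷ 1.333⁶ = 36.07 ÷ 5.61023 ≈ 6.429

6.43pt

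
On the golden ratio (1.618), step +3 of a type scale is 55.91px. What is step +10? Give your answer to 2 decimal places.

1623.08px

55.91 × 1.618⁷ = 55.91 × 29.03017 ≈ 1623.077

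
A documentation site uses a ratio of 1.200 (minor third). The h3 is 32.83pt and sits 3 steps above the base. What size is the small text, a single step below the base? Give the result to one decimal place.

Moving from step +3 to step -1 is 4 steps down, so divide by r⁴.
32.83 ÷ 1.200⁴ = 32.83 ÷ 2.07360 ≈ 15.832

15.8pt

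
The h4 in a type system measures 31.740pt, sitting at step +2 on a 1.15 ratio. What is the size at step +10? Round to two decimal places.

The gap is 10 − (2) = 8 steps, so the factor is 1.15^8.
31.740 × 1.15⁸ = 31.740 × 3.05902 ≈ 97.093

97.09pt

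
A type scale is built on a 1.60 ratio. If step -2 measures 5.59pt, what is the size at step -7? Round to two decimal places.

0.53pt

Moving from step -2 to step -7 is 5 steps down, so divide by r⁵.
5.59 ÷ 1.60⁵ = 5.59 ÷ 10.48576 ≈ 0.533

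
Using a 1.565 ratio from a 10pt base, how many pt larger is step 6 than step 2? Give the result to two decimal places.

Step 2: 10.0 × 1.565² = 24.4922pt
Step 6: 10.0 × 1.565⁶ = 146.9217pt
Difference: 146.9217 − 24.4922 = 122.4295pt

122.43pt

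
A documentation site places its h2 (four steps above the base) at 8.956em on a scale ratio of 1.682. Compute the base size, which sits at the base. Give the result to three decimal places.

1.119em

8.956 ÷ 1.682⁴ = 8.956 ÷ 8.00394 ≈ 1.119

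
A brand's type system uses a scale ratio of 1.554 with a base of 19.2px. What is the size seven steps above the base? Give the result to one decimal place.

Each step on a modular scale multiplies by the ratio, so the size n steps from the base is base × ratioⁿ.
19.2 × 1.554⁷ = 19.2 × 21.88553 ≈ 420.20

420.2px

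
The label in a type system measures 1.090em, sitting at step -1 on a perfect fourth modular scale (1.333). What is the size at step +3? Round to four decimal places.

3.4415em

Moving from step -1 to step +3 is 4 steps up, so multiply by r⁴.
1.090 × 1.333⁴ = 1.090 × 3.15733 ≈ 3.4415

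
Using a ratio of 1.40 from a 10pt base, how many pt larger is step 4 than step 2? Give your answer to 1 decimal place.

18.8pt

Step 2: 10.0 × 1.40² = 19.600pt
Step 4: 10.0 × 1.40⁴ = 38.416pt
Difference: 38.416 − 19.600 = 18.816pt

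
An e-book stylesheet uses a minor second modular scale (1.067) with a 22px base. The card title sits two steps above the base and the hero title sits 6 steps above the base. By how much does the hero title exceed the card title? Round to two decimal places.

7.42px

Step 2: 22.0 × 1.067² = 25.0468px
Step 6: 22.0 × 1.067⁶ = 32.4645px
Difference: 32.4645 − 25.0468 = 7.4177px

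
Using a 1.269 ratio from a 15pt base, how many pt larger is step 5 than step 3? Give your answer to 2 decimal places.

18.71pt

Step 3: 15.0 × 1.269³ = 30.6532pt
Step 5: 15.0 × 1.269⁵ = 49.3628pt
Difference: 49.3628 − 30.6532 = 18.7096pt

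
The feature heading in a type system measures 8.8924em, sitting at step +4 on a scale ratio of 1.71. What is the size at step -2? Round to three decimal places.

0.356em

Moving from step +4 to step -2 is 6 steps down, so divide by r⁶.
8.8924 ÷ 1.71⁶ = 8.8924 ÷ 25.00211 ≈ 0.356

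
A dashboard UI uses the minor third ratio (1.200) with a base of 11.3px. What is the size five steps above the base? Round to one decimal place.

28.1px

A modular type scale is a geometric sequence: sizeₙ = base × rⁿ.
11.3 × 1.200⁵ = 11.3 × 2.48832 ≈ 28.12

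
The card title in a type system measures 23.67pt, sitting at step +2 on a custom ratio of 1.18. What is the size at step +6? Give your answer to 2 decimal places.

45.89pt

Moving from step +2 to step +6 is 4 steps up, so multiply by r⁴.
23.67 × 1.18⁴ = 23.67 × 1.93878 ≈ 45.891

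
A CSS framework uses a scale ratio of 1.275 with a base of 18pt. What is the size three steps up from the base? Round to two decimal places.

Each step on a modular scale multiplies by the ratio, so the size n steps from the base is base × ratioⁿ.
18.0 × 1.275³ = 18.0 × 2.07267 ≈ 37.31

37.31pt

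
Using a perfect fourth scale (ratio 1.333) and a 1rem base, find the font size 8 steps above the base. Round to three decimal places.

9.969rem

A modular type scale is a geometric sequence: sizeₙ = base × rⁿ.
1.0 × 1.333⁸ = 1.0 × 9.96876 ≈ 9.969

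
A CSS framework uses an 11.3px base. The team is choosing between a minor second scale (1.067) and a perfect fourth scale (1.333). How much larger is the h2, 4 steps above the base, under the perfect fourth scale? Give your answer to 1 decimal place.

Minor second: 11.3 × 1.067⁴ = 14.647px
Perfect fourth: 11.3 × 1.333⁴ = 35.678px
Difference: 35.678 − 14.647 = 21.031px

21.0px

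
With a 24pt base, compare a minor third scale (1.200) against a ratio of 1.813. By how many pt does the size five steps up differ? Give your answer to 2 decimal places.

Minor third: 24.0 × 1.200⁵ = 59.7197pt
At 1.813: 24.0 × 1.813⁵ = 470.1108pt
Difference: 470.1108 − 59.7197 = 410.3911pt

410.39pt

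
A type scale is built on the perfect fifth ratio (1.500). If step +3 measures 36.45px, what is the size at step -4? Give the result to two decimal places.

Moving from step +3 to step -4 is 7 steps down, so divide by r⁷.
36.45 ÷ 1.500⁷ = 36.45 ÷ 17.08594 ≈ 2.133

2.13px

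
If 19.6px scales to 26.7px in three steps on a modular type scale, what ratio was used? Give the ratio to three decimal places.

r³ = 26.7 / 19.6, so r = (26.7/19.6)^(1/3).
r = 1.3622^(1/3) ≈ 1.1085

1.109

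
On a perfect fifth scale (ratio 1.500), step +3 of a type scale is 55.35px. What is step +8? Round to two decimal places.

420.31px

55.35 × 1.500⁵ = 55.35 × 7.59375 ≈ 420.314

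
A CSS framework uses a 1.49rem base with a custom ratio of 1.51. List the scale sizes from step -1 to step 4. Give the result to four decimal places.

0.9868rem, 1.4900rem, 2.2499rem, 3.3973rem, 5.1300rem, 7.7463rem

Step -1: 1.49 ÷ 1.51 = 0.9868
Step 0: 1.49rem
Step 1: 1.49 × 1.51 = 2.2499
Step 2: 1.49 × 1.51² = 3.3973
Step 3: 1.49 × 1.51³ = 5.1300
Step 4: 1.49 × 1.51⁴ = 7.7463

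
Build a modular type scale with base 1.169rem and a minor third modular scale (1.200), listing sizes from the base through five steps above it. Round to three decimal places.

1.169rem, 1.403rem, 1.683rem, 2.020rem, 2.424rem, 2.909rem

Step 0: 1.169rem
Step 1: 1.169 × 1.200 = 1.403
Step 2: 1.169 × 1.200² = 1.683
Step 3: 1.169 × 1.200³ = 2.020
Step 4: 1.169 × 1.200⁴ = 2.424
Step 5: 1.169 × 1.200⁵ = 2.909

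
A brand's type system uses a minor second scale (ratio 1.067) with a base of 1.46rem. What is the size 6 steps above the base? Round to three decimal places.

A modular type scale is a geometric sequence: sizeₙ = base × rⁿ.
1.46 × 1.067⁶ = 1.46 × 1.47566 ≈ 2.154

2.154rem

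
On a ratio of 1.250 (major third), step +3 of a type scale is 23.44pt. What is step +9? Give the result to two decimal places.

89.42pt

The gap is 9 − (3) = 6 steps, so the factor is 1.250^6.
23.44 × 1.250⁶ = 23.44 × 3.81470 ≈ 89.417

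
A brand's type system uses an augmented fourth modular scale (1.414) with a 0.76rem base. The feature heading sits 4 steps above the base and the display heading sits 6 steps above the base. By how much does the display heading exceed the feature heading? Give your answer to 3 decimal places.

Step 4: 0.76 × 1.414⁴ = 3.03816rem
Step 6: 0.76 × 1.414⁶ = 6.07449rem
Difference: 6.07449 − 3.03816 = 3.03633rem

3.036rem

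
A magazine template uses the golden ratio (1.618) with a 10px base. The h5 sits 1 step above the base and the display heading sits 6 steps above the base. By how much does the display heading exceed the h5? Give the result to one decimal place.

163.2px

Step 1: 10.0 × 1.618 = 16.180px
Step 6: 10.0 × 1.618⁶ = 179.420px
Difference: 179.420 − 16.180 = 163.240px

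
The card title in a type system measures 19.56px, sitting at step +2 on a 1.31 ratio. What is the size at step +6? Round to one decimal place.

57.6px

Moving from step +2 to step +6 is 4 steps up, so multiply by r⁴.
19.56 × 1.31⁴ = 19.56 × 2.94500 ≈ 57.604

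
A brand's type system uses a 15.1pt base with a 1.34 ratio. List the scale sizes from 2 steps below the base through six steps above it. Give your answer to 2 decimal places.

Step -2: 15.1 ÷ 1.34² = 8.41
Step -1: 15.1 ÷ 1.34 = 11.27
Step 0: 15.1pt
Step 1: 15.1 × 1.34 = 20.23
Step 2: 15.1 × 1.34² = 27.11
Step 3: 15.1 × 1.34³ = 36.33
Step 4: 15.1 × 1.34⁴ = 48.69
Step 5: 15.1 × 1.34⁵ = 65.24
Step 6: 15.1 × 1.34⁶ = 87.42

8.41pt, 11.27pt, 15.10pt, 20.23pt, 27.11pt, 36.33pt, 48.69pt, 65.24pt, 87.42pt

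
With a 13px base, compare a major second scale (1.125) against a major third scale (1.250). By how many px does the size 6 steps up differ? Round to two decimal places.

23.24px

Major second: 13.0 × 1.125⁶ = 26.3547px
Major third: 13.0 × 1.250⁶ = 49.5911px
Difference: 49.5911 − 26.3547 = 23.2364px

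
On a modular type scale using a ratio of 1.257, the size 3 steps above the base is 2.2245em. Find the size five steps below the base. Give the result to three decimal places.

0.357em

2.2245 ÷ 1.257⁸ = 2.2245 ÷ 6.23279 ≈ 0.357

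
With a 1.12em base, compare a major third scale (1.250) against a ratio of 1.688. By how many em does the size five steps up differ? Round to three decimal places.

Major third: 1.12 × 1.250⁵ = 3.41797em
At 1.688: 1.12 × 1.688⁵ = 15.34901em
Difference: 15.34901 − 3.41797 = 11.93104em

11.931em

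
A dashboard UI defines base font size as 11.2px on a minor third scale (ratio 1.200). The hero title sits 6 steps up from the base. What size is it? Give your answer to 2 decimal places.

11.2 × 1.200⁶ = 11.2 × 2.98598 ≈ 33.44

33.44px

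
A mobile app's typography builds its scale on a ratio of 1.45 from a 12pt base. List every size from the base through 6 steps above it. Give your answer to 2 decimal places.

12.00pt, 17.40pt, 25.23pt, 36.58pt, 53.05pt, 76.92pt, 111.53pt

Step 0: 12pt
Step 1: 12.0 × 1.45 = 17.40
Step 2: 12.0 × 1.45² = 25.23
Step 3: 12.0 × 1.45³ = 36.58
Step 4: 12.0 × 1.45⁴ = 53.05
Step 5: 12.0 × 1.45⁵ = 76.92
Step 6: 12.0 × 1.45⁶ = 111.53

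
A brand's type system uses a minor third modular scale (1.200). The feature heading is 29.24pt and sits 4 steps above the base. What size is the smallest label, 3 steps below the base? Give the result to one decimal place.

29.24 ÷ 1.200⁷ = 29.24 ÷ 3.58318 ≈ 8.160

8.2pt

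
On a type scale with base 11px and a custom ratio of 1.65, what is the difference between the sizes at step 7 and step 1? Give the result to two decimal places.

Step 1: 11.0 × 1.65 = 18.1500px
Step 7: 11.0 × 1.65⁷ = 366.2522px
Difference: 366.2522 − 18.1500 = 348.1022px

348.10px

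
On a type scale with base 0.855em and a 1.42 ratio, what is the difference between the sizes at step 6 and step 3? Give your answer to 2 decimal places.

4.56em

Step 3: 0.855 × 1.42³ = 2.4481em
Step 6: 0.855 × 1.42⁶ = 7.0096em
Difference: 7.0096 − 2.4481 = 4.5615em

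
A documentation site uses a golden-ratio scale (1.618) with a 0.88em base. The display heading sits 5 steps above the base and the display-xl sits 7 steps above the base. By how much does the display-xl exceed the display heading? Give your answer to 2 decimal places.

Step 5: 0.88 × 1.618⁵ = 9.7583em
Step 7: 0.88 × 1.618⁷ = 25.5466em
Difference: 25.5466 − 9.7583 = 15.7883em

15.79em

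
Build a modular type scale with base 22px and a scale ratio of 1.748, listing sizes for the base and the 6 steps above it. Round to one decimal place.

Step 0: 22px
Step 1: 22.0 × 1.748 = 38.5
Step 2: 22.0 × 1.748² = 67.2
Step 3: 22.0 × 1.748³ = 117.5
Step 4: 22.0 × 1.748⁴ = 205.4
Step 5: 22.0 × 1.748⁵ = 359.0
Step 6: 22.0 × 1.748⁶ = 627.6

22.0px, 38.5px, 67.2px, 117.5px, 205.4px, 359.0px, 627.6px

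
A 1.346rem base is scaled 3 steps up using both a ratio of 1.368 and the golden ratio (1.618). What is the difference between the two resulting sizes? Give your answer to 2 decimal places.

2.26rem

At 1.368: 1.346 × 1.368³ = 3.4459rem
Golden ratio: 1.346 × 1.618³ = 5.7014rem
Difference: 5.7014 − 3.4459 = 2.2555rem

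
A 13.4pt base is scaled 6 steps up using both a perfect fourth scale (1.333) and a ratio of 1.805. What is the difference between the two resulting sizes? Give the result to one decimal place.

388.2pt

Perfect fourth: 13.4 × 1.333⁶ = 75.177pt
At 1.805: 13.4 × 1.805⁶ = 463.413pt
Difference: 463.413 − 75.177 = 388.236pt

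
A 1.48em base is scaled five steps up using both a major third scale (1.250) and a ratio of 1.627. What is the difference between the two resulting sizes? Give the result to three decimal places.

Major third: 1.48 × 1.250⁵ = 4.51660em
At 1.627: 1.48 × 1.627⁵ = 16.87328em
Difference: 16.87328 − 4.51660 = 12.35668em

12.357em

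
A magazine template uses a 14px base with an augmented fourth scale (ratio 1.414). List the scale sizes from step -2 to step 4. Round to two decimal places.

Step -2: 14.0 ÷ 1.414² = 7.00
Step -1: 14.0 ÷ 1.414 = 9.90
Step 0: 14px
Step 1: 14.0 × 1.414 = 19.80
Step 2: 14.0 × 1.414² = 27.99
Step 3: 14.0 × 1.414³ = 39.58
Step 4: 14.0 × 1.414⁴ = 55.97

7.00px, 9.90px, 14.00px, 19.80px, 27.99px, 39.58px, 55.97px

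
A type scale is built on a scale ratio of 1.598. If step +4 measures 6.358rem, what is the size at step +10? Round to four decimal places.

105.8720rem

6.358 × 1.598⁶ = 6.358 × 16.65178 ≈ 105.8720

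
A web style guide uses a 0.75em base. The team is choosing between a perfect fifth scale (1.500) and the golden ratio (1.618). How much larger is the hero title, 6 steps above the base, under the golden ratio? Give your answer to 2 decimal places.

4.91em

Perfect fifth: 0.75 × 1.500⁶ = 8.5430em
Golden ratio: 0.75 × 1.618⁶ = 13.4565em
Difference: 13.4565 − 8.5430 = 4.9135em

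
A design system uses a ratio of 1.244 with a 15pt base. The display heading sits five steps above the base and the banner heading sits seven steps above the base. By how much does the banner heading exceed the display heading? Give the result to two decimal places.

24.47pt

Step 5: 15.0 × 1.244⁵ = 44.6882pt
Step 7: 15.0 × 1.244⁷ = 69.1566pt
Difference: 69.1566 − 44.6882 = 24.4684pt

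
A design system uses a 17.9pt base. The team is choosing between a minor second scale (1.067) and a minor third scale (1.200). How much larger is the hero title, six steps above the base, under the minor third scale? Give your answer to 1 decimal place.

27.0pt

Minor second: 17.9 × 1.067⁶ = 26.414pt
Minor third: 17.9 × 1.200⁶ = 53.449pt
Difference: 53.449 − 26.414 = 27.035pt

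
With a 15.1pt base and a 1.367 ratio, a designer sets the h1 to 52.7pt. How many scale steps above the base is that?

1.367ⁿ = 52.7 / 15.1 = 3.4901
n = ln(3.4901) / ln(1.367) = 1.2499 / 0.3126 ≈ 4.00

4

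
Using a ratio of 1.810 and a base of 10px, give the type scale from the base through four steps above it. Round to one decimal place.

Step 0: 10px
Step 1: 10.0 × 1.810 = 18.1
Step 2: 10.0 × 1.810² = 32.8
Step 3: 10.0 × 1.810³ = 59.3
Step 4: 10.0 × 1.810⁴ = 107.3

10.0px, 18.1px, 32.8px, 59.3px, 107.3px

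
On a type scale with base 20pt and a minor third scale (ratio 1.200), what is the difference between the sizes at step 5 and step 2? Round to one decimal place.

Step 2: 20.0 × 1.200² = 28.800pt
Step 5: 20.0 × 1.200⁵ = 49.766pt
Difference: 49.766 − 28.800 = 20.966pt

21.0pt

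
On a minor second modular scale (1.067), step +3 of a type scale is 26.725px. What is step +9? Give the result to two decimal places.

26.725 × 1.067⁶ = 26.725 × 1.47566 ≈ 39.437

39.44px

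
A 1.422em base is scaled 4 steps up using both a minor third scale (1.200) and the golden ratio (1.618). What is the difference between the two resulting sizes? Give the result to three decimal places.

Minor third: 1.422 × 1.200⁴ = 2.94866em
Golden ratio: 1.422 × 1.618⁴ = 9.74571em
Difference: 9.74571 − 2.94866 = 6.79705em

6.797em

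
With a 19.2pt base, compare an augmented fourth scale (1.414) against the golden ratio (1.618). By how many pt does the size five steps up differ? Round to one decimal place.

Augmented fourth: 19.2 × 1.414⁵ = 108.530pt
Golden ratio: 19.2 × 1.618⁵ = 212.909pt
Difference: 212.909 − 108.530 = 104.379pt

104.4pt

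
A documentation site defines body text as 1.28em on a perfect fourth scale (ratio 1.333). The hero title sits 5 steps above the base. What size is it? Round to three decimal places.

1.28 × 1.333⁵ = 1.28 × 4.20873 ≈ 5.387

5.387em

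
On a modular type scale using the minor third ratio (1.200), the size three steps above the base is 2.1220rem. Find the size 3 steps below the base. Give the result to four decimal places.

2.1220 ÷ 1.200⁶ = 2.1220 ÷ 2.98598 ≈ 0.7107

0.7107rem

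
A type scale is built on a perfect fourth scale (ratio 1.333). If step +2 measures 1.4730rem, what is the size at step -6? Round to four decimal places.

1.4730 ÷ 1.333⁸ = 1.4730 ÷ 9.96876 ≈ 0.1478

0.1478rem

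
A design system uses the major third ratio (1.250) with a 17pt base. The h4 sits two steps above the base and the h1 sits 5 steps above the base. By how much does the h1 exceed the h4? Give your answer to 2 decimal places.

Step 2: 17.0 × 1.250² = 26.5625pt
Step 5: 17.0 × 1.250⁵ = 51.8799pt
Difference: 51.8799 − 26.5625 = 25.3174pt

25.32pt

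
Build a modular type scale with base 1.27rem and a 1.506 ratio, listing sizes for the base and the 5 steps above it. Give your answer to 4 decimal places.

1.2700rem, 1.9126rem, 2.8804rem, 4.3379rem, 6.5329rem, 9.8385rem

Step 0: 1.27rem
Step 1: 1.27 × 1.506 = 1.9126
Step 2: 1.27 × 1.506² = 2.8804
Step 3: 1.27 × 1.506³ = 4.3379
Step 4: 1.27 × 1.506⁴ = 6.5329
Step 5: 1.27 × 1.506⁵ = 9.8385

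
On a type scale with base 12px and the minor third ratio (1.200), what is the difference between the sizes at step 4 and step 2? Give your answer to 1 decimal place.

Step 2: 12.0 × 1.200² = 17.280px
Step 4: 12.0 × 1.200⁴ = 24.883px
Difference: 24.883 − 17.280 = 7.603px

7.6px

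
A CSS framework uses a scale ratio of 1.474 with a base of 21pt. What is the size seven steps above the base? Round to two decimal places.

A modular type scale is a geometric sequence: sizeₙ = base × rⁿ.
21.0 × 1.474⁷ = 21.0 × 15.11758 ≈ 317.47

317.47pt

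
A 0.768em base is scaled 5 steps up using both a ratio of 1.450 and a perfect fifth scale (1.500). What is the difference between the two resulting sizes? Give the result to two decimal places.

At 1.450: 0.768 × 1.450⁵ = 4.9227em
Perfect fifth: 0.768 × 1.500⁵ = 5.8320em
Difference: 5.8320 − 4.9227 = 0.9093em

0.91em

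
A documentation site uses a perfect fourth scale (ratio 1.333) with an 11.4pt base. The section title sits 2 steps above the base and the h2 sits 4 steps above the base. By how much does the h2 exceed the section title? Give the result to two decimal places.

15.74pt

Step 2: 11.4 × 1.333² = 20.2565pt
Step 4: 11.4 × 1.333⁴ = 35.9936pt
Difference: 35.9936 − 20.2565 = 15.7371pt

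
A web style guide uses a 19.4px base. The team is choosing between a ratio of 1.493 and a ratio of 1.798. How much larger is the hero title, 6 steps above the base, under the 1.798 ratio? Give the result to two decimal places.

At 1.493: 19.4 × 1.493⁶ = 214.8625px
At 1.798: 19.4 × 1.798⁶ = 655.4504px
Difference: 655.4504 − 214.8625 = 440.5879px

440.59px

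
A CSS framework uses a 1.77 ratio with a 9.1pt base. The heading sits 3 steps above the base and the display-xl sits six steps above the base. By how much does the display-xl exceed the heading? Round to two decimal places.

Step 3: 9.1 × 1.77³ = 50.4616pt
Step 6: 9.1 × 1.77⁶ = 279.8214pt
Difference: 279.8214 − 50.4616 = 229.3598pt

229.36pt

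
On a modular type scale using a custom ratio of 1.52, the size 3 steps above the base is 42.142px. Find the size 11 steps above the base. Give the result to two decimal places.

1200.78px

42.142 × 1.52⁸ = 42.142 × 28.49369 ≈ 1200.781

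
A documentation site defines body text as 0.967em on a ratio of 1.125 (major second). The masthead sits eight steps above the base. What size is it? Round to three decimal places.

2.481em

Every step multiplies by the scale ratio.
0.967 × 1.125⁸ = 0.967 × 2.56578 ≈ 2.481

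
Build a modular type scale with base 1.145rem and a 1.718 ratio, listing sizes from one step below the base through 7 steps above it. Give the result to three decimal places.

0.666rem, 1.145rem, 1.967rem, 3.379rem, 5.806rem, 9.975rem, 17.136rem, 29.440rem, 50.579rem

Step -1: 1.145 ÷ 1.718 = 0.666
Step 0: 1.145rem
Step 1: 1.145 × 1.718 = 1.967
Step 2: 1.145 × 1.718² = 3.379
Step 3: 1.145 × 1.718³ = 5.806
Step 4: 1.145 × 1.718⁴ = 9.975
Step 5: 1.145 × 1.718⁵ = 17.136
Step 6: 1.145 × 1.718⁶ = 29.440
Step 7: 1.145 × 1.718⁷ = 50.579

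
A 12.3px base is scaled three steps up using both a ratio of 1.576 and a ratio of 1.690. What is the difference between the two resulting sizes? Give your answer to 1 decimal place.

11.2px

At 1.576: 12.3 × 1.576³ = 48.148px
At 1.690: 12.3 × 1.690³ = 59.370px
Difference: 59.370 − 48.148 = 11.222px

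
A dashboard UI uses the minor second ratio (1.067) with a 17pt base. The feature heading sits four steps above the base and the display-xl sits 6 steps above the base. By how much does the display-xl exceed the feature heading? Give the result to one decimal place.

3.1pt

Step 4: 17.0 × 1.067⁴ = 22.035pt
Step 6: 17.0 × 1.067⁶ = 25.086pt
Difference: 25.086 − 22.035 = 3.051pt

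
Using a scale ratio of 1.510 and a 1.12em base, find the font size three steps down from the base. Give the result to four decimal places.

A modular type scale is a geometric sequence: sizeₙ = base × rⁿ.
1.12 ÷ 1.510³ = 1.12 ÷ 3.44295 ≈ 0.3253

0.3253em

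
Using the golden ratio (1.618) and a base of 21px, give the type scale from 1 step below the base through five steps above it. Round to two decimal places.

12.98px, 21.00px, 33.98px, 54.98px, 88.95px, 143.92px, 232.87px

Step -1: 21.0 ÷ 1.618 = 12.98
Step 0: 21px
Step 1: 21.0 × 1.618 = 33.98
Step 2: 21.0 × 1.618² = 54.98
Step 3: 21.0 × 1.618³ = 88.95
Step 4: 21.0 × 1.618⁴ = 143.92
Step 5: 21.0 × 1.618⁵ = 232.87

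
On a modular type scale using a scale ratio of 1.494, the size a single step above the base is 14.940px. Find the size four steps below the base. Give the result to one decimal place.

14.940 ÷ 1.494⁵ = 14.940 ÷ 7.44309 ≈ 2.007

2.0px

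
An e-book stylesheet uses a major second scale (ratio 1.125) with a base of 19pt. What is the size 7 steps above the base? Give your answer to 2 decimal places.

43.33pt

Every step multiplies by the scale ratio.
19.0 × 1.125⁷ = 19.0 × 2.28070 ≈ 43.33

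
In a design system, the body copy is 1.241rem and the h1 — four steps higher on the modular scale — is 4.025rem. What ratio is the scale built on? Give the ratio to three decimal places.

1.342

The ratio satisfies 1.241 × r⁴ = 4.025, so r = (4.025 / 1.241)^(1/4).
r = 3.2434^(1/4) ≈ 1.3420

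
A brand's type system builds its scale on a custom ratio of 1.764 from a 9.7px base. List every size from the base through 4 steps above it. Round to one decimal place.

9.7px, 17.1px, 30.2px, 53.2px, 93.9px

Step 0: 9.7px
Step 1: 9.7 × 1.764 = 17.1
Step 2: 9.7 × 1.764² = 30.2
Step 3: 9.7 × 1.764³ = 53.2
Step 4: 9.7 × 1.764⁴ = 93.9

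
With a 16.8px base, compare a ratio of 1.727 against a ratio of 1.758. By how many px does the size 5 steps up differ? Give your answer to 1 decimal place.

At 1.727: 16.8 × 1.727⁵ = 258.090px
At 1.758: 16.8 × 1.758⁵ = 282.100px
Difference: 282.100 − 258.090 = 24.010px

24.0px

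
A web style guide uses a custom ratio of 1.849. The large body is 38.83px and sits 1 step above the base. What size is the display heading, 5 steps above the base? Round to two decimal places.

38.83 × 1.849⁴ = 38.83 × 11.68820 ≈ 453.853

453.85px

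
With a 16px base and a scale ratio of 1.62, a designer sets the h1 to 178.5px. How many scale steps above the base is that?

5

1.62ⁿ = 178.5 / 16 = 11.1562
n = ln(11.1562) / ln(1.62) = 2.4120 / 0.4824 ≈ 5.00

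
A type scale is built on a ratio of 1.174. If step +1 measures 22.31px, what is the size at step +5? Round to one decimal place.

Moving from step +1 to step +5 is 4 steps up, so multiply by r⁴.
22.31 × 1.174⁴ = 22.31 × 1.89964 ≈ 42.381

42.4px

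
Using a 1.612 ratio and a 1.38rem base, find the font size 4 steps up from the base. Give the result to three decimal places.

9.318rem

Each step on a modular scale multiplies by the ratio, so the size n steps from the base is base × ratioⁿ.
1.38 × 1.612⁴ = 1.38 × 6.75243 ≈ 9.318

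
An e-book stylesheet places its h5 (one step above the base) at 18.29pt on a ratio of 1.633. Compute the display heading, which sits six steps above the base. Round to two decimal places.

The gap is 6 − (1) = 5 steps, so the factor is 1.633^5.
18.29 × 1.633⁵ = 18.29 × 11.61264 ≈ 212.395

212.40pt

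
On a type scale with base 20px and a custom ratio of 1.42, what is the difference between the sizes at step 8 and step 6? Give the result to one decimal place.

Step 6: 20.0 × 1.42⁶ = 163.968px
Step 8: 20.0 × 1.42⁸ = 330.626px
Difference: 330.626 − 163.968 = 166.658px

166.7px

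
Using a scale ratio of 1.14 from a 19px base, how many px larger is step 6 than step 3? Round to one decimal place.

Step 3: 19.0 × 1.14³ = 28.149px
Step 6: 19.0 × 1.14⁶ = 41.704px
Difference: 41.704 − 28.149 = 13.555px

13.6px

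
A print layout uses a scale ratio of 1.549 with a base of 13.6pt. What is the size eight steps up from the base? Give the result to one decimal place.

450.8pt

A modular type scale is a geometric sequence: sizeₙ = base × rⁿ.
13.6 × 1.549⁸ = 13.6 × 33.14449 ≈ 450.77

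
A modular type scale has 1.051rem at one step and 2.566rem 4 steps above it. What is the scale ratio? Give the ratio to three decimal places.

1.250

r⁴ = 2.566 / 1.051, so r = (2.566/1.051)^(1/4).
r = 2.4415^(1/4) ≈ 1.2500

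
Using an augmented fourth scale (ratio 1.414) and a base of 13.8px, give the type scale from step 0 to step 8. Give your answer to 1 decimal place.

Step 0: 13.8px
Step 1: 13.8 × 1.414 = 19.5
Step 2: 13.8 × 1.414² = 27.6
Step 3: 13.8 × 1.414³ = 39.0
Step 4: 13.8 × 1.414⁴ = 55.2
Step 5: 13.8 × 1.414⁵ = 78.0
Step 6: 13.8 × 1.414⁶ = 110.3
Step 7: 13.8 × 1.414⁷ = 156.0
Step 8: 13.8 × 1.414⁸ = 220.5

13.8px, 19.5px, 27.6px, 39.0px, 55.2px, 78.0px, 110.3px, 156.0px, 220.5px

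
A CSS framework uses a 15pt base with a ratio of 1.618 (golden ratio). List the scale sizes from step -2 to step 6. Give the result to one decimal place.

Step -2: 15.0 ÷ 1.618² = 5.7
Step -1: 15.0 ÷ 1.618 = 9.3
Step 0: 15pt
Step 1: 15.0 × 1.618 = 24.3
Step 2: 15.0 × 1.618² = 39.3
Step 3: 15.0 × 1.618³ = 63.5
Step 4: 15.0 × 1.618⁴ = 102.8
Step 5: 15.0 × 1.618⁵ = 166.3
Step 6: 15.0 × 1.618⁶ = 269.1

5.7pt, 9.3pt, 15.0pt, 24.3pt, 39.3pt, 63.5pt, 102.8pt, 166.3pt, 269.1pt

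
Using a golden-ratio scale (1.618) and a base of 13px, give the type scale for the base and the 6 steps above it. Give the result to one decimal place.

13.0px, 21.0px, 34.0px, 55.1px, 89.1px, 144.2px, 233.2px

Step 0: 13px
Step 1: 13.0 × 1.618 = 21.0
Step 2: 13.0 × 1.618² = 34.0
Step 3: 13.0 × 1.618³ = 55.1
Step 4: 13.0 × 1.618⁴ = 89.1
Step 5: 13.0 × 1.618⁵ = 144.2
Step 6: 13.0 × 1.618⁶ = 233.2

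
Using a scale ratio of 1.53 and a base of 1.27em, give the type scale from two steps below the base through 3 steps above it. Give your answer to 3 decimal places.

Step -2: 1.27 ÷ 1.53² = 0.543
Step -1: 1.27 ÷ 1.53 = 0.830
Step 0: 1.27em
Step 1: 1.27 × 1.53 = 1.943
Step 2: 1.27 × 1.53² = 2.973
Step 3: 1.27 × 1.53³ = 4.549

0.543em, 0.830em, 1.270em, 1.943em, 2.973em, 4.549em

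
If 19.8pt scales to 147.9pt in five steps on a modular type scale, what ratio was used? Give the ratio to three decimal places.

1.495

r⁵ = 147.9 / 19.8, so r = (147.9/19.8)^(1/5).
r = 7.4697^(1/5) ≈ 1.4951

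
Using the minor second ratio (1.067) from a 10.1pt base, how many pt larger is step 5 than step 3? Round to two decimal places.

Step 3: 10.1 × 1.067³ = 12.2692pt
Step 5: 10.1 × 1.067⁵ = 13.9683pt
Difference: 13.9683 − 12.2692 = 1.6991pt

1.70pt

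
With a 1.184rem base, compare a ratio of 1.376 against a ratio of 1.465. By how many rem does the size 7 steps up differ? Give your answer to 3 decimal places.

6.090rem

At 1.376: 1.184 × 1.376⁷ = 11.05811rem
At 1.465: 1.184 × 1.465⁷ = 17.14806rem
Difference: 17.14806 − 11.05811 = 6.08995rem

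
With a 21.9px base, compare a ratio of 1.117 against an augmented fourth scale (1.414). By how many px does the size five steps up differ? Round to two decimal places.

At 1.117: 21.9 × 1.117⁵ = 38.0811px
Augmented fourth: 21.9 × 1.414⁵ = 123.7916px
Difference: 123.7916 − 38.0811 = 85.7105px

85.71px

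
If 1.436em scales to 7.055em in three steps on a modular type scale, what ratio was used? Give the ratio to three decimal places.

r³ = 7.055 / 1.436, so r = (7.055/1.436)^(1/3).
r = 4.9130^(1/3) ≈ 1.7000

1.700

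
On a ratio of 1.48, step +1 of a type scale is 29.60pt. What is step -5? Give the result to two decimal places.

2.82pt

Moving from step +1 to step -5 is 6 steps down, so divide by r⁶.
29.60 ÷ 1.48⁶ = 29.60 ÷ 10.50922 ≈ 2.817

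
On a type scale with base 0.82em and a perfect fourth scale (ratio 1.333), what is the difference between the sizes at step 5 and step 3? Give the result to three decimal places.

1.509em

Step 3: 0.82 × 1.333³ = 1.94225em
Step 5: 0.82 × 1.333⁵ = 3.45116em
Difference: 3.45116 − 1.94225 = 1.50891em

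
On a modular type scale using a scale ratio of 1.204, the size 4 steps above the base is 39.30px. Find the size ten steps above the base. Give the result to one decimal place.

119.7px

39.30 × 1.204⁶ = 39.30 × 3.04620 ≈ 119.716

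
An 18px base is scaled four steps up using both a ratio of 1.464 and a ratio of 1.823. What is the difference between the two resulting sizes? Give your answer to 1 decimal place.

At 1.464: 18.0 × 1.464⁴ = 82.687px
At 1.823: 18.0 × 1.823⁴ = 198.801px
Difference: 198.801 − 82.687 = 116.114px

116.1px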